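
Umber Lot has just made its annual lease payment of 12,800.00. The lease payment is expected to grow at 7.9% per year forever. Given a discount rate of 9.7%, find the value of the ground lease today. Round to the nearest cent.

767288.89

D₁ = D₀ × (1 + g) = 12,800.00 × 1.079 = 13,811.2000
Growing perpetuity: P = D₁ / (r − g) = 13,811.2000 / (0.097 − 0.079) = 767,288.89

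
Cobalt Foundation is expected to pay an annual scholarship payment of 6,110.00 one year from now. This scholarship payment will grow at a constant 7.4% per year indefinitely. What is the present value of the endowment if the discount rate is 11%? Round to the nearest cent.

Growing perpetuity: P = D₁ / (r − g) = 6,110.0000 / (0.11 − 0.074) = 169,722.22

169722.22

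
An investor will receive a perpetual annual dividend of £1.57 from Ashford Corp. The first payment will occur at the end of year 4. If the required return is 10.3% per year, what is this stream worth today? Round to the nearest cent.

Value at end of year 3: C / r = £1.57 / 0.103 = £15.2427
Discount to today: PV = £15.2427 / (1 + 0.103)^3 = £15.2427 / 1.341920 = £11.36

£11.36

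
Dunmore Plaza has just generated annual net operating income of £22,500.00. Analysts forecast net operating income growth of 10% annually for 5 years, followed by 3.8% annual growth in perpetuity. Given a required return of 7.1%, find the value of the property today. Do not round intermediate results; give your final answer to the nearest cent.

D_1 = 24750.00000
D_2 = 27225.00000
D_3 = 29947.50000
D_4 = 32942.25000
D_5 = 36236.47500
Terminal value at year 5: TV = D_5×(1+g_2)/(r−g_2) = 37613.46105/0.033 = 1139801.85000
P_0 = D_1/(1+r)^1 + D_2/(1+r)^2 + D_3/(1+r)^3 + D_4/(1+r)^4 + D_5/(1+r)^5 + TV/(1+r)^5
    = 23109.24370 + 23734.98419 + 24377.66817 + 25037.75442 + 25715.71416 + 808876.09990 = 930851.46453

£930851.46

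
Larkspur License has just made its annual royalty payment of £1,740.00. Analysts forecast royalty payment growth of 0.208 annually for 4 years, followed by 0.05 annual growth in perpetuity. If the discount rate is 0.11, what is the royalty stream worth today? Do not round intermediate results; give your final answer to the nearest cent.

£51351.24

D_1 = 2101.92000
D_2 = 2539.11936
D_3 = 3067.25619
D_4 = 3705.24547
Terminal value at year 4: TV = D_4×(1+g_2)/(r−g_2) = 3890.50775/0.06 = 64841.79579
P_0 = D_1/(1+r)^1 + D_2/(1+r)^2 + D_3/(1+r)^3 + D_4/(1+r)^4 + TV/(1+r)^4
    = 1893.62162 + 2060.80623 + 2242.75129 + 2440.75996 + 42713.29931 = 51351.23841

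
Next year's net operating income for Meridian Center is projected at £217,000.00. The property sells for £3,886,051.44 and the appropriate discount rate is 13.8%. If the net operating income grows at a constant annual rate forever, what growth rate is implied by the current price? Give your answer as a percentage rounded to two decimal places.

8.22%

P = D₁/(r−g) ⇒ g = r − D₁/P = 0.138 − £217,000.00/£3,886,051.44 = 0.082159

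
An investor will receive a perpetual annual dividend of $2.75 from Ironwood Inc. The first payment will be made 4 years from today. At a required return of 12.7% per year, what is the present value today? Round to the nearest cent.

Value at end of year 3: C / r = $2.75 / 0.127 = $21.6535
Discount to today: PV = $21.6535 / (1 + 0.127)^3 = $21.6535 / 1.431435 = $15.13

$15.13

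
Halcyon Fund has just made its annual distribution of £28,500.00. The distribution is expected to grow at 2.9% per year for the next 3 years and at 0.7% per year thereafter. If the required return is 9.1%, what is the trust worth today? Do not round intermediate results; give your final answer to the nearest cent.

£362805.12

D_1 = 29326.50000
D_2 = 30176.96850
D_3 = 31052.10059
Terminal value at year 3: TV = D_3×(1+g_2)/(r−g_2) = 31269.46529/0.084 = 372255.53917
P_0 = D_1/(1+r)^1 + D_2/(1+r)^2 + D_3/(1+r)^3 + TV/(1+r)^3
    = 26880.38497 + 25352.81039 + 23912.04573 + 286659.88151 = 362805.12259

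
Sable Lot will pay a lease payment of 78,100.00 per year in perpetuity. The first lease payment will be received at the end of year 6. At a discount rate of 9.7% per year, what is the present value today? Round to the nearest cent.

Value at end of year 5: C / r = 78,100.00 / 0.097 = 805,154.6392
Discount to today: PV = 805,154.6392 / (1 + 0.097)^5 = 805,154.6392 / 1.588668 = 506,811.15

506811.15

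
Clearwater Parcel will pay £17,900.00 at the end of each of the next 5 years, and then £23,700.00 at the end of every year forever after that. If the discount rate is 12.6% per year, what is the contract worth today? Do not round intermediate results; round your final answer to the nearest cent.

£167494.61

PV of 5-year annuity: £17,900.00 × [1 − (1+0.126)^−5] / 0.126 = 63577.79256
Perpetuity value at year 5: £23,700.00 / 0.126 = 188095.23810
PV of perpetuity: 188095.23810 / (1+0.126)^5 = 103916.82002
Total PV = 63577.79256 + 103916.82002 = 167494.61257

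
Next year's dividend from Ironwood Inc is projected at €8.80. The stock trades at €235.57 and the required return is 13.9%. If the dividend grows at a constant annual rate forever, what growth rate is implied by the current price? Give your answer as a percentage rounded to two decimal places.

P = D₁/(r−g) ⇒ g = r − D₁/P = 0.139 − €8.80/€235.57 = 0.101644

10.16%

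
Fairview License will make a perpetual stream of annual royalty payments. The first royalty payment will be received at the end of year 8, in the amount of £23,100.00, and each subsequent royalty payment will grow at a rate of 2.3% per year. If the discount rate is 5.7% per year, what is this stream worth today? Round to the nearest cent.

£460901.53

Value at end of year 7: C₁ / (r − g) = £23,100.00 / (0.057 − 0.023) = £679,411.7647
Discount to today: PV = £679,411.7647 / (1 + 0.057)^7 = £679,411.7647 / 1.474093 = £460,901.53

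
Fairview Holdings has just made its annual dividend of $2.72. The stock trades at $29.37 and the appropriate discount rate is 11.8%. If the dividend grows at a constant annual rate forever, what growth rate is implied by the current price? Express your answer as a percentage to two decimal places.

2.32%

P = D₀(1+g)/(r−g) ⇒ P(r−g) = D₀(1+g) ⇒ g(P+D₀) = P·r − D₀
g = (P·r − D₀)/(P + D₀) = ($29.37×0.118 − $2.72) / ($29.37 + $2.72) = 0.023237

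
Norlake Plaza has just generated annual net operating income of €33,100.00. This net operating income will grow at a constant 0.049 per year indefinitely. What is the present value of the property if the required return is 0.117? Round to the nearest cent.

€510616.18

D₁ = D₀ × (1 + g) = €33,100.00 × 1.049 = €34,721.9000
Growing perpetuity: P = D₁ / (r − g) = €34,721.9000 / (0.117 − 0.049) = €510,616.18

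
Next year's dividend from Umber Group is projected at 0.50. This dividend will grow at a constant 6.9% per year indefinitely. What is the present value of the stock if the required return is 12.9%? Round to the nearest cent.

8.33

Growing perpetuity: P = D₁ / (r − g) = 0.5000 / (0.129 − 0.069) = 8.33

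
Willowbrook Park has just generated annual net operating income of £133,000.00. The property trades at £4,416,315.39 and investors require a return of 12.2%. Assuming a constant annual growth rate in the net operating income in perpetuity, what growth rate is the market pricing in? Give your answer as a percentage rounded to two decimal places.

8.92%

P = D₀(1+g)/(r−g) ⇒ P(r−g) = D₀(1+g) ⇒ g(P+D₀) = P·r − D₀
g = (P·r − D₀)/(P + D₀) = (£4,416,315.39×0.122 − £133,000.00) / (£4,416,315.39 + £133,000.00) = 0.089198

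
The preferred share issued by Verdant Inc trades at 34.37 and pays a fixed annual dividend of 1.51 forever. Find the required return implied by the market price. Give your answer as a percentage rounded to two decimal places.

4.39%

P = C/r ⇒ r = C/P = 1.51/34.37 = 0.043934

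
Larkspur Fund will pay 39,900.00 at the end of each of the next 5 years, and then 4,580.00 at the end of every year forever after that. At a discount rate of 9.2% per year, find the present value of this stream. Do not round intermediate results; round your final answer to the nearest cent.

186455.12

PV of 5-year annuity: 39,900.00 × [1 − (1+0.092)^−5] / 0.092 = 154395.04714
Perpetuity value at year 5: 4,580.00 / 0.092 = 49782.60870
PV of perpetuity: 49782.60870 / (1+0.092)^5 = 32060.06945
Total PV = 154395.04714 + 32060.06945 = 186455.11659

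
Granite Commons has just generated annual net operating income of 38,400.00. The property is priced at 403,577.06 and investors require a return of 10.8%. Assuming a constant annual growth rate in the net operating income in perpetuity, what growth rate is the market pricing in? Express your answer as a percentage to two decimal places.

1.17%

P = D₀(1+g)/(r−g) ⇒ P(r−g) = D₀(1+g) ⇒ g(P+D₀) = P·r − D₀
g = (P·r − D₀)/(P + D₀) = (403,577.06×0.108 − 38,400.00) / (403,577.06 + 38,400.00) = 0.011734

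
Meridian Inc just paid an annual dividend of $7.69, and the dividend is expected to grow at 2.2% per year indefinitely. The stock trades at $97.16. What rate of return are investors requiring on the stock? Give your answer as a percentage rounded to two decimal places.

10.29%

D₁ = $7.69 × 1.022 = $7.8592
P = D₁/(r − g) ⇒ r = D₁/P + g = $7.8592/$97.16 + 0.022 = 0.080889 + 0.022 = 0.102889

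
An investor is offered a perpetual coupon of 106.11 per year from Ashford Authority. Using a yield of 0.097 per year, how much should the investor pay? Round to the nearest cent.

Level perpetuity: PV = C / r = 106.11 / 0.097 = 1,093.92

1093.92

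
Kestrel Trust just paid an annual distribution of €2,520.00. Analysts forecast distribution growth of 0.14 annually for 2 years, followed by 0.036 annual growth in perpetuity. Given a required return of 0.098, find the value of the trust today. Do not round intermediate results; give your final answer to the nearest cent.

D_1 = 2872.80000
D_2 = 3274.99200
Terminal value at year 2: TV = D_2×(1+g_2)/(r−g_2) = 3392.89171/0.062 = 54724.05987
P_0 = D_1/(1+r)^1 + D_2/(1+r)^2 + TV/(1+r)^2
    = 2616.39344 + 2716.47407 + 45391.40536 = 50724.27287

€50724.27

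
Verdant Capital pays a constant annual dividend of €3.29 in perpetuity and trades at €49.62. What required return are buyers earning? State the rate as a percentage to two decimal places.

6.63%

P = C/r ⇒ r = C/P = €3.29/€49.62 = 0.066304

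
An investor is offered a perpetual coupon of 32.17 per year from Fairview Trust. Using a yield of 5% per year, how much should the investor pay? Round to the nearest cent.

Level perpetuity: PV = C / r = 32.17 / 0.05 = 643.40

643.40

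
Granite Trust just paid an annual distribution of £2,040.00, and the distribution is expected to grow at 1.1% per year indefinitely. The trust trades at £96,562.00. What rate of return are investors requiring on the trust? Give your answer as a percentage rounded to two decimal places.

D₁ = £2,040.00 × 1.011 = £2,062.4400
P = D₁/(r − g) ⇒ r = D₁/P + g = £2,062.4400/£96,562.00 + 0.011 = 0.021359 + 0.011 = 0.032359

3.24%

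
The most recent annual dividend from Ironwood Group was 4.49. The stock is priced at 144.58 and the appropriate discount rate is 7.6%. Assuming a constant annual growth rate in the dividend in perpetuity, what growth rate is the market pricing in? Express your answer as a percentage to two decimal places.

P = D₀(1+g)/(r−g) ⇒ P(r−g) = D₀(1+g) ⇒ g(P+D₀) = P·r − D₀
g = (P·r − D₀)/(P + D₀) = (144.58×0.076 − 4.49) / (144.58 + 4.49) = 0.043591

4.36%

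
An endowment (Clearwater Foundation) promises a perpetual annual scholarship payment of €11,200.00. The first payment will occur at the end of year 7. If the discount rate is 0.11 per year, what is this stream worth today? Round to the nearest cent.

Value at end of year 6: C / r = €11,200.00 / 0.11 = €101,818.1818
Discount to today: PV = €101,818.1818 / (1 + 0.11)^6 = €101,818.1818 / 1.870415 = €54,436.16

€54436.16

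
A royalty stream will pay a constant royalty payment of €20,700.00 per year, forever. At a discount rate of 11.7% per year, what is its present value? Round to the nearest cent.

€176923.08

Level perpetuity: PV = C / r = €20,700.00 / 0.117 = €176,923.08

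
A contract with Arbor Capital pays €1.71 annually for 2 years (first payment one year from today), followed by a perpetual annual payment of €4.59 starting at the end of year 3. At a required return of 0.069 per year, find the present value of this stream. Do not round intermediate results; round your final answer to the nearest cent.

€61.31

PV of 2-year annuity: €1.71 × [1 − (1+0.069)^−2] / 0.069 = 3.09600
Perpetuity value at year 2: €4.59 / 0.069 = 66.52174
PV of perpetuity: 66.52174 / (1+0.069)^2 = 58.21142
Total PV = 3.09600 + 58.21142 = 61.30742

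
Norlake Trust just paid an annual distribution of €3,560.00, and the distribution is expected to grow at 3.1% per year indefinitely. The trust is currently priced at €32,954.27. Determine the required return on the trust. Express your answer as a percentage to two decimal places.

14.24%

D₁ = €3,560.00 × 1.031 = €3,670.3600
P = D₁/(r − g) ⇒ r = D₁/P + g = €3,670.3600/€32,954.27 + 0.031 = 0.111377 + 0.031 = 0.142377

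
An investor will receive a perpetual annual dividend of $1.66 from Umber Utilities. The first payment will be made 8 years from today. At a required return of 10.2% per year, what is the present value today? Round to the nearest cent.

Value at end of year 7: C / r = $1.66 / 0.102 = $16.2745
Discount to today: PV = $16.2745 / (1 + 0.102)^7 = $16.2745 / 1.973655 = $8.25

$8.25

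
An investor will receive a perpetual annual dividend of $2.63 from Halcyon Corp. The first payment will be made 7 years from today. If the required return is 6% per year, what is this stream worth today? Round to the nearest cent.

Value at end of year 6: C / r = $2.63 / 0.06 = $43.8333
Discount to today: PV = $43.8333 / (1 + 0.06)^6 = $43.8333 / 1.418519 = $30.90

$30.90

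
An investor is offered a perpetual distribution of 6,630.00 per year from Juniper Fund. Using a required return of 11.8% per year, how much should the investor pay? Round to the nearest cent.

56186.44

Level perpetuity: PV = C / r = 6,630.00 / 0.118 = 56,186.44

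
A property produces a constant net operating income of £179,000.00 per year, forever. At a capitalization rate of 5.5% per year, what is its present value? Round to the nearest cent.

Level perpetuity: PV = C / r = £179,000.00 / 0.055 = £3,254,545.45

£3254545.45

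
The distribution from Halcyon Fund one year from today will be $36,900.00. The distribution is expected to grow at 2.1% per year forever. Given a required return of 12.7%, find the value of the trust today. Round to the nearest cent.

Growing perpetuity: P = D₁ / (r − g) = $36,900.0000 / (0.127 − 0.021) = $348,113.21

$348113.21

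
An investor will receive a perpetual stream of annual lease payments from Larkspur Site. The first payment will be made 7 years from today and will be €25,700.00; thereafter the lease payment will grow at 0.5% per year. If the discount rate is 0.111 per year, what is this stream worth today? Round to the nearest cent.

€128926.71

Value at end of year 6: C₁ / (r − g) = €25,700.00 / (0.111 − 0.005) = €242,452.8302
Discount to today: PV = €242,452.8302 / (1 + 0.111)^6 = €242,452.8302 / 1.880548 = €128,926.71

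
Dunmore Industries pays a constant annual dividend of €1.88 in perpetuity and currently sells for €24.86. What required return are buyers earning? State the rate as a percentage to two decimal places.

P = C/r ⇒ r = C/P = €1.88/€24.86 = 0.075623

7.56%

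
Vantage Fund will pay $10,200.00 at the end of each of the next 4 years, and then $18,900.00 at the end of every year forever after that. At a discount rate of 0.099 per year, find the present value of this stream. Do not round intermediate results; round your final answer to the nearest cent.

PV of 4-year annuity: $10,200.00 × [1 − (1+0.099)^−4] / 0.099 = 32402.74226
Perpetuity value at year 4: $18,900.00 / 0.099 = 190909.09091
PV of perpetuity: 190909.09091 / (1+0.099)^4 = 130868.71554
Total PV = 32402.74226 + 130868.71554 = 163271.45780

$163271.46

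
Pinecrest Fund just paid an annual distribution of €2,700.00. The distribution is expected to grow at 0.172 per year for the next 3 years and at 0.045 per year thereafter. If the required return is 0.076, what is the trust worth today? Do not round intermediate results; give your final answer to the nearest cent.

D_1 = 3164.40000
D_2 = 3708.67680
D_3 = 4346.56921
Terminal value at year 3: TV = D_3×(1+g_2)/(r−g_2) = 4542.16482/0.031 = 146521.44594
P_0 = D_1/(1+r)^1 + D_2/(1+r)^2 + D_3/(1+r)^3 + TV/(1+r)^3
    = 2940.89219 + 3203.27663 + 3489.07082 + 117615.45197 = 127248.69162

€127248.69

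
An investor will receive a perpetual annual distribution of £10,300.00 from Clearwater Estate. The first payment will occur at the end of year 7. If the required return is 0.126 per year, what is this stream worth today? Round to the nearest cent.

£40108.49

Value at end of year 6: C / r = £10,300.00 / 0.126 = £81,746.0317
Discount to today: PV = £81,746.0317 / (1 + 0.126)^6 = £81,746.0317 / 2.038123 = £40,108.49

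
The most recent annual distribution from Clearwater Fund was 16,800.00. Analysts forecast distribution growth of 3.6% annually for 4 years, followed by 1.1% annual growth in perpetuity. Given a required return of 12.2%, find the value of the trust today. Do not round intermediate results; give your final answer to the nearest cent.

166498.43

D_1 = 17404.80000
D_2 = 18031.37280
D_3 = 18680.50222
D_4 = 19353.00030
Terminal value at year 4: TV = D_4×(1+g_2)/(r−g_2) = 19565.88330/0.111 = 176269.21896
P_0 = D_1/(1+r)^1 + D_2/(1+r)^2 + D_3/(1+r)^3 + D_4/(1+r)^4 + TV/(1+r)^4
    = 15512.29947 + 14323.29968 + 13225.43536 + 12211.72106 + 111225.67562 = 166498.43120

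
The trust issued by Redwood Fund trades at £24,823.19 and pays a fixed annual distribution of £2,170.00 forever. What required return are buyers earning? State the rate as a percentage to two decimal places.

8.74%

P = C/r ⇒ r = C/P = £2,170.00/£24,823.19 = 0.087418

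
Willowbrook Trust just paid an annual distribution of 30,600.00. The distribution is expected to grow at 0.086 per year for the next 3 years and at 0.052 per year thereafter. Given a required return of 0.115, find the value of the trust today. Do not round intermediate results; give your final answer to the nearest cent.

559236.90

D_1 = 33231.60000
D_2 = 36089.51760
D_3 = 39193.21611
Terminal value at year 3: TV = D_3×(1+g_2)/(r−g_2) = 41231.26335/0.063 = 654464.49764
P_0 = D_1/(1+r)^1 + D_2/(1+r)^2 + D_3/(1+r)^3 + TV/(1+r)^3
    = 29804.12556 + 29028.95099 + 28273.93792 + 472129.88398 = 559236.89846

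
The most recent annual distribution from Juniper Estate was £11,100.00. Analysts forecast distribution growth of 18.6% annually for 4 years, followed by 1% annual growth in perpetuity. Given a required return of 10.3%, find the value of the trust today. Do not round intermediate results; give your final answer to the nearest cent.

D_1 = 13164.60000
D_2 = 15613.21560
D_3 = 18517.27370
D_4 = 21961.48661
Terminal value at year 4: TV = D_4×(1+g_2)/(r−g_2) = 22181.10148/0.093 = 238506.46749
P_0 = D_1/(1+r)^1 + D_2/(1+r)^2 + D_3/(1+r)^3 + D_4/(1+r)^4 + TV/(1+r)^4
    = 11935.26745 + 12833.38821 + 13799.09195 + 14837.46424 + 161138.05245 = 214543.26430

£214543.26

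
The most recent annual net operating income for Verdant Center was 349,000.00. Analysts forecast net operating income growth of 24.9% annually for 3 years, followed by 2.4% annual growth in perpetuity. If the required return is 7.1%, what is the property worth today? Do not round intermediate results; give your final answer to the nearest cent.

13495161.03

D_1 = 435901.00000
D_2 = 544440.34900
D_3 = 680005.99590
Terminal value at year 3: TV = D_3×(1+g_2)/(r−g_2) = 696326.13980/0.047 = 14815449.78303
P_0 = D_1/(1+r)^1 + D_2/(1+r)^2 + D_3/(1+r)^3 + TV/(1+r)^3
    = 407003.73483 + 474647.67955 + 553534.03526 + 12059975.57664 = 13495161.02628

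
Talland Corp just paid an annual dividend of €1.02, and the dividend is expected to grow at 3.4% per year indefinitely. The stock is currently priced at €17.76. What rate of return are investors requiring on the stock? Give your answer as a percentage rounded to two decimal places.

D₁ = €1.02 × 1.034 = €1.0547
P = D₁/(r − g) ⇒ r = D₁/P + g = €1.0547/€17.76 + 0.034 = 0.059385 + 0.034 = 0.093385

9.34%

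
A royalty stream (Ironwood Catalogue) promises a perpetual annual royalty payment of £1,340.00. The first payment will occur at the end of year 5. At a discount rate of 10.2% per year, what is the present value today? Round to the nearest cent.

£8907.96

Value at end of year 4: C / r = £1,340.00 / 0.102 = £13,137.2549
Discount to today: PV = £13,137.2549 / (1 + 0.102)^4 = £13,137.2549 / 1.474777 = £8,907.96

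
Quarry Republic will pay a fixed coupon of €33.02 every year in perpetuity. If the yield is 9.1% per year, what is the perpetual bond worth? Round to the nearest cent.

Level perpetuity: PV = C / r = €33.02 / 0.091 = €362.86

€362.86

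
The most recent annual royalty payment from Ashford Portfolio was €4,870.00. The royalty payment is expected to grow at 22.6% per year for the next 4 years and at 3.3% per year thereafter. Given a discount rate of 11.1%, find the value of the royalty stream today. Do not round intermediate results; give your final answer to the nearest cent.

D_1 = 5970.62000
D_2 = 7319.98012
D_3 = 8974.29563
D_4 = 11002.48644
Terminal value at year 4: TV = D_4×(1+g_2)/(r−g_2) = 11365.56849/0.078 = 145712.41656
P_0 = D_1/(1+r)^1 + D_2/(1+r)^2 + D_3/(1+r)^3 + D_4/(1+r)^4 + TV/(1+r)^4
    = 5374.09541 + 5930.36991 + 6544.22458 + 7221.61957 + 95640.16683 = 120710.47630

€120710.48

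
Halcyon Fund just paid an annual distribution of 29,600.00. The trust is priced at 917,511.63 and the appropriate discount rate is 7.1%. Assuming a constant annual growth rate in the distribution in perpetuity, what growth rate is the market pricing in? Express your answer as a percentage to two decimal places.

3.75%

P = D₀(1+g)/(r−g) ⇒ P(r−g) = D₀(1+g) ⇒ g(P+D₀) = P·r − D₀
g = (P·r − D₀)/(P + D₀) = (917,511.63×0.071 − 29,600.00) / (917,511.63 + 29,600.00) = 0.037528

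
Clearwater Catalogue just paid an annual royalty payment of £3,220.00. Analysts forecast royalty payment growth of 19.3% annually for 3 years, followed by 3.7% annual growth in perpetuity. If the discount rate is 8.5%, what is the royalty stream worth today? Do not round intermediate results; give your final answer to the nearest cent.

D_1 = 3841.46000
D_2 = 4582.86178
D_3 = 5467.35410
Terminal value at year 3: TV = D_3×(1+g_2)/(r−g_2) = 5669.64621/0.048 = 118117.62928
P_0 = D_1/(1+r)^1 + D_2/(1+r)^2 + D_3/(1+r)^3 + TV/(1+r)^3
    = 3540.51613 + 3892.93617 + 4280.43580 + 92475.24853 = 104189.13663

£104189.14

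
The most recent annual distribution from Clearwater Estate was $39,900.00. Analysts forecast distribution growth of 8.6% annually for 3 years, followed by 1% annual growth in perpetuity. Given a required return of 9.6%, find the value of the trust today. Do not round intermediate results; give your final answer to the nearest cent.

D_1 = 43331.40000
D_2 = 47057.90040
D_3 = 51104.87983
Terminal value at year 3: TV = D_3×(1+g_2)/(r−g_2) = 51615.92863/0.086 = 600185.21666
P_0 = D_1/(1+r)^1 + D_2/(1+r)^2 + D_3/(1+r)^3 + TV/(1+r)^3
    = 39535.94891 + 39175.21944 + 38817.78131 + 455883.24563 = 573412.19529

$573412.20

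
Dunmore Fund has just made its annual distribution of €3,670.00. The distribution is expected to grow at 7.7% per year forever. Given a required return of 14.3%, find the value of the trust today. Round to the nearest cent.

€59887.73

D₁ = D₀ × (1 + g) = €3,670.00 × 1.077 = €3,952.5900
Growing perpetuity: P = D₁ / (r − g) = €3,952.5900 / (0.143 − 0.077) = €59,887.73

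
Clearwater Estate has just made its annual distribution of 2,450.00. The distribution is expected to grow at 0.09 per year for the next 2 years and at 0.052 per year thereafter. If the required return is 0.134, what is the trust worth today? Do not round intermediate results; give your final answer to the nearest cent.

33658.39

D_1 = 2670.50000
D_2 = 2910.84500
Terminal value at year 2: TV = D_2×(1+g_2)/(r−g_2) = 3062.20894/0.082 = 37344.01146
P_0 = D_1/(1+r)^1 + D_2/(1+r)^2 + TV/(1+r)^2
    = 2354.93827 + 2263.56501 + 29039.88275 = 33658.38603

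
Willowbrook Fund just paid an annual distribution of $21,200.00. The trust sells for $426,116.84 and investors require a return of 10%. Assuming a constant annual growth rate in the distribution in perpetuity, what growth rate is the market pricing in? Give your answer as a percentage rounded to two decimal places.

P = D₀(1+g)/(r−g) ⇒ P(r−g) = D₀(1+g) ⇒ g(P+D₀) = P·r − D₀
g = (P·r − D₀)/(P + D₀) = ($426,116.84×0.1 − $21,200.00) / ($426,116.84 + $21,200.00) = 0.047867

4.79%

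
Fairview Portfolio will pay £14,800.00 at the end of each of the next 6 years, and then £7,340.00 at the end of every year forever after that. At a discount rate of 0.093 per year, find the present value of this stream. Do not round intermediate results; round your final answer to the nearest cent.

£112092.46

PV of 6-year annuity: £14,800.00 × [1 − (1+0.093)^−6] / 0.093 = 65801.93446
Perpetuity value at year 6: £7,340.00 / 0.093 = 78924.73118
PV of perpetuity: 78924.73118 / (1+0.093)^6 = 46290.52855
Total PV = 65801.93446 + 46290.52855 = 112092.46301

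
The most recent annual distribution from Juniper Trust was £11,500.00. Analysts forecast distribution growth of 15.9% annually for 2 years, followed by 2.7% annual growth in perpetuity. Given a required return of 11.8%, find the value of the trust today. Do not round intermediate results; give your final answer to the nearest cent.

£163760.10

D_1 = 13328.50000
D_2 = 15447.73150
Terminal value at year 2: TV = D_2×(1+g_2)/(r−g_2) = 15864.82025/0.091 = 174338.68407
P_0 = D_1/(1+r)^1 + D_2/(1+r)^2 + TV/(1+r)^2
    = 11921.73524 + 12358.93662 + 139479.42761 = 163760.09947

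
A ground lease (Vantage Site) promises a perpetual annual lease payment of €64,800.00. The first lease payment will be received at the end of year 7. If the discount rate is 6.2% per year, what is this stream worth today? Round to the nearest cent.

Value at end of year 6: C / r = €64,800.00 / 0.062 = €1,045,161.2903
Discount to today: PV = €1,045,161.2903 / (1 + 0.062)^6 = €1,045,161.2903 / 1.434654 = €728,511.17

€728511.17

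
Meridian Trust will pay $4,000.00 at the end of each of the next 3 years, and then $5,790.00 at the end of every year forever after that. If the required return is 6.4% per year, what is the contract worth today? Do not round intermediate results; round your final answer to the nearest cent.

PV of 3-year annuity: $4,000.00 × [1 − (1+0.064)^−3] / 0.064 = 10613.40955
Perpetuity value at year 3: $5,790.00 / 0.064 = 90468.75000
PV of perpetuity: 90468.75000 / (1+0.064)^3 = 75105.83968
Total PV = 10613.40955 + 75105.83968 = 85719.24923

$85719.25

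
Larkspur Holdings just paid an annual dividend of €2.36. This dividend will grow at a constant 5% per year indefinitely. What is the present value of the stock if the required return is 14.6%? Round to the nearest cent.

D₁ = D₀ × (1 + g) = €2.36 × 1.05 = €2.4780
Growing perpetuity: P = D₁ / (r − g) = €2.4780 / (0.146 − 0.05) = €25.81

€25.81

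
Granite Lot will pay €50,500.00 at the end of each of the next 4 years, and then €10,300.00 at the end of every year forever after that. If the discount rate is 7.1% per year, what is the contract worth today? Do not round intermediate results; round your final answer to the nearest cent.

€280929.48

PV of 4-year annuity: €50,500.00 × [1 − (1+0.071)^−4] / 0.071 = 170668.72007
Perpetuity value at year 4: €10,300.00 / 0.071 = 145070.42254
PV of perpetuity: 145070.42254 / (1+0.071)^4 = 110260.76280
Total PV = 170668.72007 + 110260.76280 = 280929.48287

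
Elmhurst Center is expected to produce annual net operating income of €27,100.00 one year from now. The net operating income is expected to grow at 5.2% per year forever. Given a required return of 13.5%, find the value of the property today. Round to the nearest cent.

Growing perpetuity: P = D₁ / (r − g) = €27,100.0000 / (0.135 − 0.052) = €326,506.02

€326506.02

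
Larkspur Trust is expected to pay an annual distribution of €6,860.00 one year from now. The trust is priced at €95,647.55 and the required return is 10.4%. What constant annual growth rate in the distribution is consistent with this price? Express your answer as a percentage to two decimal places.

P = D₁/(r−g) ⇒ g = r − D₁/P = 0.104 − €6,860.00/€95,647.55 = 0.032278

3.23%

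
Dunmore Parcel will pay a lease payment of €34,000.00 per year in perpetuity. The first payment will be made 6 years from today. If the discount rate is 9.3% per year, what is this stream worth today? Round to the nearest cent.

Value at end of year 5: C / r = €34,000.00 / 0.093 = €365,591.3978
Discount to today: PV = €365,591.3978 / (1 + 0.093)^5 = €365,591.3978 / 1.559915 = €234,366.30

€234366.30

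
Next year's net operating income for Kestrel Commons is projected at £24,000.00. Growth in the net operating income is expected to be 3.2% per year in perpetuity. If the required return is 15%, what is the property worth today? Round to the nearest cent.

Growing perpetuity: P = D₁ / (r − g) = £24,000.0000 / (0.15 − 0.032) = £203,389.83

£203389.83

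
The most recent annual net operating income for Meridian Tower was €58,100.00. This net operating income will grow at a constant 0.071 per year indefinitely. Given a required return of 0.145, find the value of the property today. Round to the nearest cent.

€840879.73

D₁ = D₀ × (1 + g) = €58,100.00 × 1.071 = €62,225.1000
Growing perpetuity: P = D₁ / (r − g) = €62,225.1000 / (0.145 − 0.071) = €840,879.73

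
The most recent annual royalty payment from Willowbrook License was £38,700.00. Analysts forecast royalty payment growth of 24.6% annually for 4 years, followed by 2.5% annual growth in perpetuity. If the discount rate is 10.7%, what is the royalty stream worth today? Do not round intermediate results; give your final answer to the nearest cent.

£986318.45

D_1 = 48220.20000
D_2 = 60082.36920
D_3 = 74862.63202
D_4 = 93278.83950
Terminal value at year 4: TV = D_4×(1+g_2)/(r−g_2) = 95610.81049/0.082 = 1165985.49376
P_0 = D_1/(1+r)^1 + D_2/(1+r)^2 + D_3/(1+r)^3 + D_4/(1+r)^4 + TV/(1+r)^4
    = 43559.34959 + 49028.86142 + 55185.15025 + 62114.45096 + 776430.63704 = 986318.44927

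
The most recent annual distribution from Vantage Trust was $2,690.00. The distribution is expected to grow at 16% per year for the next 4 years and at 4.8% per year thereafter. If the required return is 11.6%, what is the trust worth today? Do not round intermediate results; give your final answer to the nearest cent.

D_1 = 3120.40000
D_2 = 3619.66400
D_3 = 4198.81024
D_4 = 4870.61988
Terminal value at year 4: TV = D_4×(1+g_2)/(r−g_2) = 5104.40963/0.068 = 75064.84754
P_0 = D_1/(1+r)^1 + D_2/(1+r)^2 + D_3/(1+r)^3 + D_4/(1+r)^4 + TV/(1+r)^4
    = 2796.05735 + 2906.29617 + 3020.88132 + 3139.98417 + 48392.69720 = 60255.91620

$60255.92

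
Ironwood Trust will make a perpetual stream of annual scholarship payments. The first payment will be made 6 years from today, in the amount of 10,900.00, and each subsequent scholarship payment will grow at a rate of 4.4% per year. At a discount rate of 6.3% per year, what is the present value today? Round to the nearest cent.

422675.01

Value at end of year 5: C₁ / (r − g) = 10,900.00 / (0.063 − 0.044) = 573,684.2105
Discount to today: PV = 573,684.2105 / (1 + 0.063)^5 = 573,684.2105 / 1.357270 = 422,675.01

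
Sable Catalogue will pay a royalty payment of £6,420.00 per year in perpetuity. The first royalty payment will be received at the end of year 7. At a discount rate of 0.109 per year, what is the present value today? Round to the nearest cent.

£31660.61

Value at end of year 6: C / r = £6,420.00 / 0.109 = £58,899.0826
Discount to today: PV = £58,899.0826 / (1 + 0.109)^6 = £58,899.0826 / 1.860327 = £31,660.61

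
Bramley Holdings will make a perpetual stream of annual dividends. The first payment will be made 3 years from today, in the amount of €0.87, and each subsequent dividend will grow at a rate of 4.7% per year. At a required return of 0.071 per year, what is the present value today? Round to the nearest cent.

€31.60

Value at end of year 2: C₁ / (r − g) = €0.87 / (0.071 − 0.047) = €36.2500
Discount to today: PV = €36.2500 / (1 + 0.071)^2 = €36.2500 / 1.147041 = €31.60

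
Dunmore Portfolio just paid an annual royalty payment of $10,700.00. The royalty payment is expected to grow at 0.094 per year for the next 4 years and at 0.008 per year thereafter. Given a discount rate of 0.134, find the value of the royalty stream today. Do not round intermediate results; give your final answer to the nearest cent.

$113303.08

D_1 = 11705.80000
D_2 = 12806.14520
D_3 = 14009.92285
D_4 = 15326.85560
Terminal value at year 4: TV = D_4×(1+g_2)/(r−g_2) = 15449.47044/0.126 = 122614.84477
P_0 = D_1/(1+r)^1 + D_2/(1+r)^2 + D_3/(1+r)^3 + D_4/(1+r)^4 + TV/(1+r)^4
    = 10322.57496 + 9958.46296 + 9607.19443 + 9268.31632 + 74146.53055 = 113303.07922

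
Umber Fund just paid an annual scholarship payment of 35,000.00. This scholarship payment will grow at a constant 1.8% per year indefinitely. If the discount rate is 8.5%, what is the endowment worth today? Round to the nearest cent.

531791.04

D₁ = D₀ × (1 + g) = 35,000.00 × 1.018 = 35,630.0000
Growing perpetuity: P = D₁ / (r − g) = 35,630.0000 / (0.085 − 0.018) = 531,791.04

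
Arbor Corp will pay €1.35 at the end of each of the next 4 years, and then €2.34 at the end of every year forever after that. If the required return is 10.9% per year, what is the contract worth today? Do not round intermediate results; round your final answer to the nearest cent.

€18.39

PV of 4-year annuity: €1.35 × [1 − (1+0.109)^−4] / 0.109 = 4.19726
Perpetuity value at year 4: €2.34 / 0.109 = 21.46789
PV of perpetuity: 21.46789 / (1+0.109)^4 = 14.19264
Total PV = 4.19726 + 14.19264 = 18.38990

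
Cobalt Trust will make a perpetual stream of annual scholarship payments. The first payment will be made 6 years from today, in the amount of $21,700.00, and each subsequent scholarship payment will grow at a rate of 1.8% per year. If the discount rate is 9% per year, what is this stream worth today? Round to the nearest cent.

$195882.10

Value at end of year 5: C₁ / (r − g) = $21,700.00 / (0.09 − 0.018) = $301,388.8889
Discount to today: PV = $301,388.8889 / (1 + 0.09)^5 = $301,388.8889 / 1.538624 = $195,882.10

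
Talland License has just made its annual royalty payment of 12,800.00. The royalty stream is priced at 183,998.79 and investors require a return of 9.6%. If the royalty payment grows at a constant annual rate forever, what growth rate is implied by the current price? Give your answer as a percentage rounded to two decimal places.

2.47%

P = D₀(1+g)/(r−g) ⇒ P(r−g) = D₀(1+g) ⇒ g(P+D₀) = P·r − D₀
g = (P·r − D₀)/(P + D₀) = (183,998.79×0.096 − 12,800.00) / (183,998.79 + 12,800.00) = 0.024715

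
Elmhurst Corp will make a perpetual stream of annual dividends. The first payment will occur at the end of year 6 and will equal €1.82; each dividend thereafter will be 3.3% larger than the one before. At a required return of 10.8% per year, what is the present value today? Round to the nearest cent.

€14.53

Value at end of year 5: C₁ / (r − g) = €1.82 / (0.108 − 0.033) = €24.2667
Discount to today: PV = €24.2667 / (1 + 0.108)^5 = €24.2667 / 1.669932 = €14.53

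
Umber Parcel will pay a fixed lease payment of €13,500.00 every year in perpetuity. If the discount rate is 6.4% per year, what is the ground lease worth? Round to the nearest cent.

Level perpetuity: PV = C / r = €13,500.00 / 0.064 = €210,937.50

€210937.50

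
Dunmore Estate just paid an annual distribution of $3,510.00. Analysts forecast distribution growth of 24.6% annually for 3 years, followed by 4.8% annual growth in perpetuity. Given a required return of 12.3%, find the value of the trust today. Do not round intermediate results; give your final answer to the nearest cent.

D_1 = 4373.46000
D_2 = 5449.33116
D_3 = 6789.86663
Terminal value at year 3: TV = D_3×(1+g_2)/(r−g_2) = 7115.78022/0.075 = 94877.06965
P_0 = D_1/(1+r)^1 + D_2/(1+r)^2 + D_3/(1+r)^3 + TV/(1+r)^3
    = 3894.44346 + 4320.99425 + 4794.26433 + 66991.85351 = 80001.55555

$80001.56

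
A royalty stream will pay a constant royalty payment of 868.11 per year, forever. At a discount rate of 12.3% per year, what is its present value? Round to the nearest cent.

Level perpetuity: PV = C / r = 868.11 / 0.123 = 7,057.80

7057.80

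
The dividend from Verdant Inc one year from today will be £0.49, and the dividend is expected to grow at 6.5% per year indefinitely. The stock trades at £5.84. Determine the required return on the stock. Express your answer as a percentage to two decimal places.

14.89%

P = D₁/(r − g) ⇒ r = D₁/P + g = £0.4900/£5.84 + 0.065 = 0.083904 + 0.065 = 0.148904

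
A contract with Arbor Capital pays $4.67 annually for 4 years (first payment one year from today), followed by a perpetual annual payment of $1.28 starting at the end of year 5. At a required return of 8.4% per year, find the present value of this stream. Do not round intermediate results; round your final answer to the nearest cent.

PV of 4-year annuity: $4.67 × [1 − (1+0.084)^−4] / 0.084 = 15.33091
Perpetuity value at year 4: $1.28 / 0.084 = 15.23810
PV of perpetuity: 15.23810 / (1+0.084)^4 = 11.03605
Total PV = 15.33091 + 11.03605 = 26.36696

$26.37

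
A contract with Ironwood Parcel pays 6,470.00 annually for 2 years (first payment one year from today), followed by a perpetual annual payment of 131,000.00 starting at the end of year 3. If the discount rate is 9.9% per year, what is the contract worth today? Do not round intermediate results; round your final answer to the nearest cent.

PV of 2-year annuity: 6,470.00 × [1 − (1+0.099)^−2] / 0.099 = 11244.01288
Perpetuity value at year 2: 131,000.00 / 0.099 = 1323232.32323
PV of perpetuity: 1323232.32323 / (1+0.099)^2 = 1095571.47513
Total PV = 11244.01288 + 1095571.47513 = 1106815.48801

1106815.49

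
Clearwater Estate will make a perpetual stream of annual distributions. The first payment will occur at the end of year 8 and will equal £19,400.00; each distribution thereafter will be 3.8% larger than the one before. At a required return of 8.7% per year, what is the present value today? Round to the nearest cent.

Value at end of year 7: C₁ / (r − g) = £19,400.00 / (0.087 − 0.038) = £395,918.3673
Discount to today: PV = £395,918.3673 / (1 + 0.087)^7 = £395,918.3673 / 1.793109 = £220,799.88

£220799.88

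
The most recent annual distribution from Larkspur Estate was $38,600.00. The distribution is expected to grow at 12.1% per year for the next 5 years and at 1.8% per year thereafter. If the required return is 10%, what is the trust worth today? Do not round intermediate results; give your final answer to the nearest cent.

$731066.41

D_1 = 43270.60000
D_2 = 48506.34260
D_3 = 54375.61005
D_4 = 60955.05887
D_5 = 68330.62099
Terminal value at year 5: TV = D_5×(1+g_2)/(r−g_2) = 69560.57217/0.082 = 848299.66064
P_0 = D_1/(1+r)^1 + D_2/(1+r)^2 + D_3/(1+r)^3 + D_4/(1+r)^4 + D_5/(1+r)^5 + TV/(1+r)^5
    = 39336.90909 + 40087.88645 + 40853.20064 + 41633.12538 + 42427.93959 + 526727.34764 = 731066.40879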